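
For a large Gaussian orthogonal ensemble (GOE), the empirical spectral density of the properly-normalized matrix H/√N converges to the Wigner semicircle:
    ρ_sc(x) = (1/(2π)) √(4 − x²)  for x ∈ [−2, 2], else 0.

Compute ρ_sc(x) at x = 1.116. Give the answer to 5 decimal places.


ρ_sc(x) = (1/(2π)) √(4 − x²). With x = 1.116:
  4 − x² = 4 − (1.116)² = 4 − 1.245456 = 2.754544.
  √(4 − x²) = 1.659682.
  1/(2π) = 0.159155.
  ρ_sc(1.116) = 0.159155 · 1.659682 = 0.264147.

Rounded to 5 decimal places: ρ_sc(1.116) ≈ 0.26415.


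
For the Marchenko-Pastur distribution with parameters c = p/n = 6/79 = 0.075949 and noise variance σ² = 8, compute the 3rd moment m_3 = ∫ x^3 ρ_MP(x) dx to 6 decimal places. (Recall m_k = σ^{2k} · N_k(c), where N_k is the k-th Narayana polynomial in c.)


E[X³] = σ⁶ (1 + 3c + c²) (third MP moment). With σ² = 8 (so σ⁶ = 512) and c = 6/79 = 0.075949: E[X³] = 512 · (1 + 3·0.075949 + (0.075949)²) = 512 · 1.233616.

So E[X^3] = 631.611601.


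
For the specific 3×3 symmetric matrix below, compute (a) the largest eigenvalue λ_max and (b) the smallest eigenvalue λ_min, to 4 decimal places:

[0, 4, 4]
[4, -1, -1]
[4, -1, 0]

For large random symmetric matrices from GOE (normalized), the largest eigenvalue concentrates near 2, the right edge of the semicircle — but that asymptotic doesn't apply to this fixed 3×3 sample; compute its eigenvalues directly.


Since M is real symmetric, all three eigenvalues are real; they are the roots of det(λI − M) = λ³ − (tr M) λ² + s λ − det M, where s is the sum of the principal 2×2 minors.
tr M = 0 + (-1) + 0 = -1.
s = (0·(-1) − 4²) + (0·0 − 4²) + ((-1)·0 − (-1)²) = -16 + (-16) + (-1) = -33.
det M (expand along row 1) = 0·(-1) − 4·4 + 4·0 = -16.
Characteristic polynomial: λ³ + λ² − 33λ + 16 = 0.
Substitute λ = y + (tr M)/3 = y − 0.333333 to remove the quadratic term: y³ + p·y + q = 0 with p = s − (tr M)²/3 = -33.333333 and q = −2(tr M)³/27 + (tr M)·s/3 − det M = 27.074074.
Three real roots ⇒ use the trigonometric (Viète) form: r = 2√(−p/3) = 6.666667, φ = arccos(3q/(p·r)) = arccos(-0.365500) = 1.944966 rad.
y_k = r·cos(φ/3 − 2πk/3) for k = 0, 1, 2 gives y = 5.313988, 0.829335, -6.143322.
λ_k = y_k − 0.333333 gives λ = 4.9807, 0.4960, -6.4767 (check: the sum is -1.0000 = tr M).

Hence λ_max = 4.9807 and λ_min = -6.4767.


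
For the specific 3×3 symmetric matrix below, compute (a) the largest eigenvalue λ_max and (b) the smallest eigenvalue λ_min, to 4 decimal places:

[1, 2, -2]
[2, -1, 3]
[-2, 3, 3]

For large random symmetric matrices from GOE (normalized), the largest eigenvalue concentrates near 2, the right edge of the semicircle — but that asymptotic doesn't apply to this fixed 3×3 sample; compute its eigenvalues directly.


Since M is real symmetric, all three eigenvalues are real; they are the roots of det(λI − M) = λ³ − (tr M) λ² + s λ − det M, where s is the sum of the principal 2×2 minors.
tr M = 1 + (-1) + 3 = 3.
s = (1·(-1) − 2²) + (1·3 − (-2)²) + ((-1)·3 − 3²) = -5 + (-1) + (-12) = -18.
det M (expand along row 1) = 1·(-12) − 2·12 + (-2)·4 = -44.
Characteristic polynomial: λ³ − 3λ² − 18λ + 44 = 0.
Substitute λ = y + (tr M)/3 = y + 1.000000 to remove the quadratic term: y³ + p·y + q = 0 with p = s − (tr M)²/3 = -21.000000 and q = −2(tr M)³/27 + (tr M)·s/3 − det M = 24.000000.
Three real roots ⇒ use the trigonometric (Viète) form: r = 2√(−p/3) = 5.291503, φ = arccos(3q/(p·r)) = arccos(-0.647939) = 2.275672 rad.
y_k = r·cos(φ/3 − 2πk/3) for k = 0, 1, 2 gives y = 3.840727, 1.231876, -5.072603.
λ_k = y_k + 1.000000 gives λ = 4.8407, 2.2319, -4.0726 (check: the sum is 3.0000 = tr M).

Hence λ_max = 4.8407 and λ_min = -4.0726.


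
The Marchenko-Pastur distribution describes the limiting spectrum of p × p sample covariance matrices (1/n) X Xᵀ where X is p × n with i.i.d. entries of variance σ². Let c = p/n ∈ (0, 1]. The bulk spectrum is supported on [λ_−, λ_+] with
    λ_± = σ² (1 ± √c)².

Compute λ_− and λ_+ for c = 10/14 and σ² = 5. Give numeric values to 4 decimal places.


c = 10/14 = 0.714286; √c = 0.845154.
λ_− = σ² (1 − √c)² = 5 · (1 − 0.845154)² = 5 · (0.154846)² = 0.119886.
λ_+ = σ² (1 + √c)² = 5 · (1 + 0.845154)² = 5 · (1.845154)² = 17.022971.

Rounded to 4 decimal places: λ_− ≈ 0.1199, λ_+ ≈ 17.0230.


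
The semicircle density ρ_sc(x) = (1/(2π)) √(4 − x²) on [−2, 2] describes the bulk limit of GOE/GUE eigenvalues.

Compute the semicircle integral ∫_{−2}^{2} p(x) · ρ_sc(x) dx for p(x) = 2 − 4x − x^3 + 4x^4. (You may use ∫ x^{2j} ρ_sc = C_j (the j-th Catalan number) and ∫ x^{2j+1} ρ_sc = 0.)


Write p(x) = Σ a_i x^i, split into monomials and integrate each against ρ_sc separately.
Using ∫ x^{2j} ρ_sc = C_j = (1/(j+1)) C(2j, j) (Catalan numbers) and ∫ x^{2j+1} ρ_sc = 0 (odd monomials vanish by symmetry):
  i = 0 (even): a_0 · C_{0} = 2 · 1 = 2
  i = 1 (odd): ∫ x^1 ρ_sc = 0 (vanishes)
  i = 3 (odd): ∫ x^3 ρ_sc = 0 (vanishes)
  i = 4 (even): a_4 · C_{2} = 4 · 2 = 8

Summing the contributions: ∫_{−2}^{2} p(x) ρ_sc(x) dx = 2 + 8 = 10.


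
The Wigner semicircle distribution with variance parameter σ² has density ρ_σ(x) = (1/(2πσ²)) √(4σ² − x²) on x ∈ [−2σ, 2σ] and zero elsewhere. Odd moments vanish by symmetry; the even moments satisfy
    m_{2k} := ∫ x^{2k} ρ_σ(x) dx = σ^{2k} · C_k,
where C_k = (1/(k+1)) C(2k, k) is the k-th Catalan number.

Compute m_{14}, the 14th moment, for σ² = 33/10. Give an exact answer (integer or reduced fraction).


By the scaled semicircle moment identity, m_{2k} = σ^{2k} · C_k with k = 7.
C_7 = (1/(k+1)) · C(2k, k) = (1/8) · C(14, 7) = (1/8) · 3432 = 429.
σ^{2k} = (σ²)^k = (33/10)^7 = 42618442977/10000000.

Therefore m_{14} = σ^{14} · C_7 = (42618442977/10000000) · 429 = 18283312037133/10000000.


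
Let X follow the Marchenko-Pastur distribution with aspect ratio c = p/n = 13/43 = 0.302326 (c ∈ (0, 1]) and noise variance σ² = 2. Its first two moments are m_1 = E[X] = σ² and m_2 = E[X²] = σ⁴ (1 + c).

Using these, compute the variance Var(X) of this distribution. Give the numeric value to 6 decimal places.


m_1 = E[X] = σ² = 2, so m_1² = 4.
m_2 = E[X²] = σ⁴ (1 + c) = 4 · (1 + 0.302326) = 4 · 1.302326 = 5.209302.
(Note m_2 − m_1² simplifies to c · σ⁴ = 0.302326 · 4.)

Var(X) = m_2 − m_1² = 5.209302 − 4 = 1.209302.


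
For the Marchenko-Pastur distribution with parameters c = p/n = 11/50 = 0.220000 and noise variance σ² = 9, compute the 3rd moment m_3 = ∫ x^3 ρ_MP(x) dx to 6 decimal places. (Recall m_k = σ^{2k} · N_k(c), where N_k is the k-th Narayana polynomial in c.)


E[X³] = σ⁶ (1 + 3c + c²) (third MP moment). With σ² = 9 (so σ⁶ = 729) and c = 11/50 = 0.220000: E[X³] = 729 · (1 + 3·0.220000 + (0.220000)²) = 729 · 1.708400.

So E[X^3] = 1245.423600.


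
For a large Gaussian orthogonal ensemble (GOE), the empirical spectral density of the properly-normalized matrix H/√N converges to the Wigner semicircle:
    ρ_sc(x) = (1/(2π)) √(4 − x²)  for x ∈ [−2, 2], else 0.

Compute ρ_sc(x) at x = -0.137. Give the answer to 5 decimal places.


ρ_sc(x) = (1/(2π)) √(4 − x²). With x = -0.137:
  4 − x² = 4 − (-0.137)² = 4 − 0.018769 = 3.981231.
  √(4 − x²) = 1.995302.
  1/(2π) = 0.159155.
  ρ_sc(-0.137) = 0.159155 · 1.995302 = 0.317562.

Rounded to 5 decimal places: ρ_sc(-0.137) ≈ 0.31756.


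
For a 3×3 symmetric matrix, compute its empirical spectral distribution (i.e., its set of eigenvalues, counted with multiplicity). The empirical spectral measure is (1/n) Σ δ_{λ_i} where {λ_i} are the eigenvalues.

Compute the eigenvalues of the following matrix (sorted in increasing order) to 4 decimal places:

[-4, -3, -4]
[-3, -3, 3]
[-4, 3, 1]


Since M is real symmetric, all three eigenvalues are real; they are the roots of det(λI − M) = λ³ − (tr M) λ² + s λ − det M, where s is the sum of the principal 2×2 minors.
tr M = -4 + (-3) + 1 = -6.
s = ((-4)·(-3) − (-3)²) + ((-4)·1 − (-4)²) + ((-3)·1 − 3²) = 3 + (-20) + (-12) = -29.
det M (expand along row 1) = (-4)·(-12) − (-3)·9 + (-4)·(-21) = 159.
Characteristic polynomial: λ³ + 6λ² − 29λ − 159 = 0.
Substitute λ = y + (tr M)/3 = y − 2.000000 to remove the quadratic term: y³ + p·y + q = 0 with p = s − (tr M)²/3 = -41.000000 and q = −2(tr M)³/27 + (tr M)·s/3 − det M = -85.000000.
Three real roots ⇒ use the trigonometric (Viète) form: r = 2√(−p/3) = 7.393691, φ = arccos(3q/(p·r)) = arccos(0.841192) = 0.571313 rad.
y_k = r·cos(φ/3 − 2πk/3) for k = 0, 1, 2 gives y = 7.260024, -2.417974, -4.842051.
λ_k = y_k − 2.000000 gives λ = 5.2600, -4.4180, -6.8421 (check: the sum is -6.0000 = tr M).

Eigenvalues sorted in increasing order: [-6.8421, -4.4180, 5.2600].


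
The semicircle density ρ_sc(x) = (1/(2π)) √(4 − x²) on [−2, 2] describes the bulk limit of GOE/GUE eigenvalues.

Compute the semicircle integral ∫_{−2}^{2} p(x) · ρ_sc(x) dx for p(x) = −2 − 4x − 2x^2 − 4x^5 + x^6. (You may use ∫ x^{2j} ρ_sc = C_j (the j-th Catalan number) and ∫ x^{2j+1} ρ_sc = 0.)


Write p(x) = Σ a_i x^i, split into monomials and integrate each against ρ_sc separately.
Using ∫ x^{2j} ρ_sc = C_j = (1/(j+1)) C(2j, j) (Catalan numbers) and ∫ x^{2j+1} ρ_sc = 0 (odd monomials vanish by symmetry):
  i = 0 (even): a_0 · C_{0} = -2 · 1 = -2
  i = 1 (odd): ∫ x^1 ρ_sc = 0 (vanishes)
  i = 2 (even): a_2 · C_{1} = -2 · 1 = -2
  i = 5 (odd): ∫ x^5 ρ_sc = 0 (vanishes)
  i = 6 (even): a_6 · C_{3} = 1 · 5 = 5

Summing the contributions: ∫_{−2}^{2} p(x) ρ_sc(x) dx = (-2) + (-2) + 5 = 1.


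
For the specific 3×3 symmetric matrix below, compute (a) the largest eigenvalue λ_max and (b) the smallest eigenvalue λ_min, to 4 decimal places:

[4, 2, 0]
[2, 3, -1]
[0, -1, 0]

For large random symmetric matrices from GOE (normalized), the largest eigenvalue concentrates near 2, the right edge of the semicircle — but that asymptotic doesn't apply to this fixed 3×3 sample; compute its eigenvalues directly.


Since M is real symmetric, all three eigenvalues are real; they are the roots of det(λI − M) = λ³ − (tr M) λ² + s λ − det M, where s is the sum of the principal 2×2 minors.
tr M = 4 + 3 + 0 = 7.
s = (4·3 − 2²) + (4·0 − 0²) + (3·0 − (-1)²) = 8 + 0 + (-1) = 7.
det M (expand along row 1) = 4·(-1) − 2·0 + 0·(-2) = -4.
Characteristic polynomial: λ³ − 7λ² + 7λ + 4 = 0.
Substitute λ = y + (tr M)/3 = y + 2.333333 to remove the quadratic term: y³ + p·y + q = 0 with p = s − (tr M)²/3 = -9.333333 and q = −2(tr M)³/27 + (tr M)·s/3 − det M = -5.074074.
Three real roots ⇒ use the trigonometric (Viète) form: r = 2√(−p/3) = 3.527668, φ = arccos(3q/(p·r)) = arccos(0.462332) = 1.090173 rad.
y_k = r·cos(φ/3 − 2πk/3) for k = 0, 1, 2 gives y = 3.297300, -0.562745, -2.734556.
λ_k = y_k + 2.333333 gives λ = 5.6306, 1.7706, -0.4012 (check: the sum is 7.0000 = tr M).

Hence λ_max = 5.6306 and λ_min = -0.4012.


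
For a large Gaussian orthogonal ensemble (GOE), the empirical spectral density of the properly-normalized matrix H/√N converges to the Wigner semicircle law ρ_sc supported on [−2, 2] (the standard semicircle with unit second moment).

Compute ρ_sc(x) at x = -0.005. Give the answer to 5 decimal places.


ρ_sc(x) = (1/(2π)) √(4 − x²). With x = -0.005:
  4 − x² = 4 − (-0.005)² = 4 − 0.000025 = 3.999975.
  √(4 − x²) = 1.999994.
  1/(2π) = 0.159155.
  ρ_sc(-0.005) = 0.159155 · 1.999994 = 0.318309.

Rounded to 5 decimal places: ρ_sc(-0.005) ≈ 0.31831.


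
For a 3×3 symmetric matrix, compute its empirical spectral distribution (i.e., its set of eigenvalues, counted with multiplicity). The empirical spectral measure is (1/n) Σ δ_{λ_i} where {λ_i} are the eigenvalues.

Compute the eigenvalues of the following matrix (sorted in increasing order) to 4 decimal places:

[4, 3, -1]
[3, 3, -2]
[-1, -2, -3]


Since M is real symmetric, all three eigenvalues are real; they are the roots of det(λI − M) = λ³ − (tr M) λ² + s λ − det M, where s is the sum of the principal 2×2 minors.
tr M = 4 + 3 + (-3) = 4.
s = (4·3 − 3²) + (4·(-3) − (-1)²) + (3·(-3) − (-2)²) = 3 + (-13) + (-13) = -23.
det M (expand along row 1) = 4·(-13) − 3·(-11) + (-1)·(-3) = -16.
Characteristic polynomial: λ³ − 4λ² − 23λ + 16 = 0.
Substitute λ = y + (tr M)/3 = y + 1.333333 to remove the quadratic term: y³ + p·y + q = 0 with p = s − (tr M)²/3 = -28.333333 and q = −2(tr M)³/27 + (tr M)·s/3 − det M = -19.407407.
Three real roots ⇒ use the trigonometric (Viète) form: r = 2√(−p/3) = 6.146363, φ = arccos(3q/(p·r)) = arccos(0.334328) = 1.229904 rad.
y_k = r·cos(φ/3 − 2πk/3) for k = 0, 1, 2 gives y = 5.637036, -0.696914, -4.940122.
λ_k = y_k + 1.333333 gives λ = 6.9704, 0.6364, -3.6068 (check: the sum is 4.0000 = tr M).

Eigenvalues sorted in increasing order: [-3.6068, 0.6364, 6.9704].


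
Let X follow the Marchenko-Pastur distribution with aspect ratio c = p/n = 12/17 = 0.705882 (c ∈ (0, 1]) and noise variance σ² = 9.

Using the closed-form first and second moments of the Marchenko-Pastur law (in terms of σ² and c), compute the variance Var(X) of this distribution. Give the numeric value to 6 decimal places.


Recall the MP moments m_1 = E[X] = σ² and m_2 = E[X²] = σ⁴ (1 + c).
m_1 = E[X] = σ² = 9, so m_1² = 81.
m_2 = E[X²] = σ⁴ (1 + c) = 81 · (1 + 0.705882) = 81 · 1.705882 = 138.176471.
(Note m_2 − m_1² simplifies to c · σ⁴ = 0.705882 · 81.)

Var(X) = m_2 − m_1² = 138.176471 − 81 = 57.176471.


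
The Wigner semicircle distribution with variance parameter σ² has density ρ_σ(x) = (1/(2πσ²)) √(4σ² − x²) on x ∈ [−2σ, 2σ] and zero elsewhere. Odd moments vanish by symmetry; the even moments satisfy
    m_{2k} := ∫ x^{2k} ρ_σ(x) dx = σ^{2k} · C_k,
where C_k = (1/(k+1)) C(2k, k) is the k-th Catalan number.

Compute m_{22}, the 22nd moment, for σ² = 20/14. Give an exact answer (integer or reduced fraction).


By the scaled semicircle moment identity, m_{2k} = σ^{2k} · C_k with k = 11.
C_11 = (1/(k+1)) · C(2k, k) = (1/12) · C(22, 11) = (1/12) · 705432 = 58786.
σ^{2k} = (σ²)^k = (20/14)^11 = 100000000000/1977326743.

Therefore m_{22} = σ^{22} · C_11 = (100000000000/1977326743) · 58786 = 839800000000000/282475249.


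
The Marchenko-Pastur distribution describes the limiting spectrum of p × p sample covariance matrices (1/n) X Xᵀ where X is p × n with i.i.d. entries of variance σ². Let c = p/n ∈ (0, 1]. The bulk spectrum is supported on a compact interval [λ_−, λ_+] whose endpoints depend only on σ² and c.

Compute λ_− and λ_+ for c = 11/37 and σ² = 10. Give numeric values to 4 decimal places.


c = 11/37 = 0.297297; √c = 0.545250.
λ_− = σ² (1 − √c)² = 10 · (1 − 0.545250)² = 10 · (0.454750)² = 2.067978.
λ_+ = σ² (1 + √c)² = 10 · (1 + 0.545250)² = 10 · (1.545250)² = 23.877968.

Rounded to 4 decimal places: λ_− ≈ 2.0680, λ_+ ≈ 23.8780.


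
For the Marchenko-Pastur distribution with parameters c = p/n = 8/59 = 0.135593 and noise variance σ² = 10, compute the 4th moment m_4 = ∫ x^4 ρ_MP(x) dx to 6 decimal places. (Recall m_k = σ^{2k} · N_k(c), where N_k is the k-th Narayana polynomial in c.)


E[X⁴] = σ⁸ (1 + 6c + 6c² + c³) (fourth MP moment). With σ² = 10 (so σ⁸ = 10000) and c = 8/59 = 0.135593: E[X⁴] = 10000 · (1 + 6·0.135593 + 6·(0.135593)² + (0.135593)³) = 10000 · 1.926365.

So E[X^4] = 19263.654025.


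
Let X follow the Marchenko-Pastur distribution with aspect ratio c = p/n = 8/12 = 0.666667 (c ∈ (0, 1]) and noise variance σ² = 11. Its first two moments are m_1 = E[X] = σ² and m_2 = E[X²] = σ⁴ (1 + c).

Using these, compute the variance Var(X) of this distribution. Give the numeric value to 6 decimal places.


m_1 = E[X] = σ² = 11, so m_1² = 121.
m_2 = E[X²] = σ⁴ (1 + c) = 121 · (1 + 0.666667) = 121 · 1.666667 = 201.666667.
(Note m_2 − m_1² simplifies to c · σ⁴ = 0.666667 · 121.)

Var(X) = m_2 − m_1² = 201.666667 − 121 = 80.666667.


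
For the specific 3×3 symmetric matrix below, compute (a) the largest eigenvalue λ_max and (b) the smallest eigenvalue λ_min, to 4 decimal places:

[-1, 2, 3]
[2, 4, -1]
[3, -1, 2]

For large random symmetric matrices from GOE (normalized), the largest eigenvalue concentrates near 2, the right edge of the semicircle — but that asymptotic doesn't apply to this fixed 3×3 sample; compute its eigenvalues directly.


Since M is real symmetric, all three eigenvalues are real; they are the roots of det(λI − M) = λ³ − (tr M) λ² + s λ − det M, where s is the sum of the principal 2×2 minors.
tr M = -1 + 4 + 2 = 5.
s = ((-1)·4 − 2²) + ((-1)·2 − 3²) + (4·2 − (-1)²) = -8 + (-11) + 7 = -12.
det M (expand along row 1) = (-1)·7 − 2·7 + 3·(-14) = -63.
Characteristic polynomial: λ³ − 5λ² − 12λ + 63 = 0.
Substitute λ = y + (tr M)/3 = y + 1.666667 to remove the quadratic term: y³ + p·y + q = 0 with p = s − (tr M)²/3 = -20.333333 and q = −2(tr M)³/27 + (tr M)·s/3 − det M = 33.740741.
Three real roots ⇒ use the trigonometric (Viète) form: r = 2√(−p/3) = 5.206833, φ = arccos(3q/(p·r)) = arccos(-0.956079) = 2.844114 rad.
y_k = r·cos(φ/3 − 2πk/3) for k = 0, 1, 2 gives y = 3.037030, 2.144226, -5.181256.
λ_k = y_k + 1.666667 gives λ = 4.7037, 3.8109, -3.5146 (check: the sum is 5.0000 = tr M).

Hence λ_max = 4.7037 and λ_min = -3.5146.


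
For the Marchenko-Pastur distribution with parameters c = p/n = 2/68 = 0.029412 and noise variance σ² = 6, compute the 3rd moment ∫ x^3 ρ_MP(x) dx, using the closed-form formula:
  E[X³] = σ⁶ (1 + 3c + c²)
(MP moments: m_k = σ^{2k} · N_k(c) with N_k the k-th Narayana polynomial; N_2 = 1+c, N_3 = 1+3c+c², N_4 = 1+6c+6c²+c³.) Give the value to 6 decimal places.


E[X³] = σ⁶ (1 + 3c + c²) (third MP moment). With σ² = 6 (so σ⁶ = 216) and c = 2/68 = 0.029412: E[X³] = 216 · (1 + 3·0.029412 + (0.029412)²) = 216 · 1.089100.

So E[X^3] = 235.245675.


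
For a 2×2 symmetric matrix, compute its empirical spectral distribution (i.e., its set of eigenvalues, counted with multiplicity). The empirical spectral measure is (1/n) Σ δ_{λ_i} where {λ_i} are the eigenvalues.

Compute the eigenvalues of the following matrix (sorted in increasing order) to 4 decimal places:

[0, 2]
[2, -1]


Since M is real symmetric, both eigenvalues are real; they are the roots of det(λI − M) = λ² − (tr M) λ + det M.
tr M = 0 + (-1) = -1.
det M = 0·(-1) − 2² = 0 − 4 = -4.
Characteristic polynomial: λ² + λ − 4 = 0.
Discriminant Δ = (tr M)² − 4·det M = 1 − (-16) = 17; √Δ = 4.123106.
λ = (tr M ± √Δ)/2 = (-1 ± 4.123106)/2, giving (tr M − √Δ)/2 = -2.5616 and (tr M + √Δ)/2 = 1.5616.

Eigenvalues sorted in increasing order: [-2.5616, 1.5616].


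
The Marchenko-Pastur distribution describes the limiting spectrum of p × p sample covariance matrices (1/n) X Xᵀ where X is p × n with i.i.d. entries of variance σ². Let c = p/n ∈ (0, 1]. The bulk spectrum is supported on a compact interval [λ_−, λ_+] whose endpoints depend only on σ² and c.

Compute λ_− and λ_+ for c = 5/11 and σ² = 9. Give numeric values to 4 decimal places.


c = 5/11 = 0.454545; √c = 0.674200.
λ_− = σ² (1 − √c)² = 9 · (1 − 0.674200)² = 9 · (0.325800)² = 0.955312.
λ_+ = σ² (1 + √c)² = 9 · (1 + 0.674200)² = 9 · (1.674200)² = 25.226507.

Rounded to 4 decimal places: λ_− ≈ 0.9553, λ_+ ≈ 25.2265.


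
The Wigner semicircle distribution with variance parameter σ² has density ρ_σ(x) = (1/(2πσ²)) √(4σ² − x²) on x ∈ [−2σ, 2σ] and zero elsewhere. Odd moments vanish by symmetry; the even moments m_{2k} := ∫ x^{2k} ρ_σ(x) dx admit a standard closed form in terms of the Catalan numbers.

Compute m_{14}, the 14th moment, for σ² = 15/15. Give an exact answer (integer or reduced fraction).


By the scaled semicircle moment identity, m_{2k} = σ^{2k} · C_k with k = 7.
C_7 = (1/(k+1)) · C(2k, k) = (1/8) · C(14, 7) = (1/8) · 3432 = 429.
σ^{2k} = (σ²)^k = (15/15)^7 = 1.

Therefore m_{14} = σ^{14} · C_7 = 1 · 429 = 429.


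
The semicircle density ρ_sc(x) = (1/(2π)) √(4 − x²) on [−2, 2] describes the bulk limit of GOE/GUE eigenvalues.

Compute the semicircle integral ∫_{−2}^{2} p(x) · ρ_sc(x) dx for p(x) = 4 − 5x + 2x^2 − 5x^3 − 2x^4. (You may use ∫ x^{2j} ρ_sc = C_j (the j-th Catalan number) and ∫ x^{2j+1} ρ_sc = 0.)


Write p(x) = Σ a_i x^i, split into monomials and integrate each against ρ_sc separately.
Using ∫ x^{2j} ρ_sc = C_j = (1/(j+1)) C(2j, j) (Catalan numbers) and ∫ x^{2j+1} ρ_sc = 0 (odd monomials vanish by symmetry):
  i = 0 (even): a_0 · C_{0} = 4 · 1 = 4
  i = 1 (odd): ∫ x^1 ρ_sc = 0 (vanishes)
  i = 2 (even): a_2 · C_{1} = 2 · 1 = 2
  i = 3 (odd): ∫ x^3 ρ_sc = 0 (vanishes)
  i = 4 (even): a_4 · C_{2} = -2 · 2 = -4

Summing the contributions: ∫_{−2}^{2} p(x) ρ_sc(x) dx = 4 + 2 + (-4) = 2.


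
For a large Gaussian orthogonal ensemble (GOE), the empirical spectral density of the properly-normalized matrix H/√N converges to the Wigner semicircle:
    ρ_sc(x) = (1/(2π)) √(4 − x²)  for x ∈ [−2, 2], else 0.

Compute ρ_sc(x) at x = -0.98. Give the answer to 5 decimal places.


ρ_sc(x) = (1/(2π)) √(4 − x²). With x = -0.98:
  4 − x² = 4 − (-0.98)² = 4 − 0.960400 = 3.039600.
  √(4 − x²) = 1.743445.
  1/(2π) = 0.159155.
  ρ_sc(-0.98) = 0.159155 · 1.743445 = 0.277478.

Rounded to 5 decimal places: ρ_sc(-0.98) ≈ 0.27748.


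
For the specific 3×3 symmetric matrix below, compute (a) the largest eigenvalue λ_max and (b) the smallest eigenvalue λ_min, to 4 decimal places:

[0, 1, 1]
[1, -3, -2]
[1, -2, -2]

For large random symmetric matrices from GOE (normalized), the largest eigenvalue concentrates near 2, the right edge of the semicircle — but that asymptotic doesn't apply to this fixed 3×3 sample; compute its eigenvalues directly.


Since M is real symmetric, all three eigenvalues are real; they are the roots of det(λI − M) = λ³ − (tr M) λ² + s λ − det M, where s is the sum of the principal 2×2 minors.
tr M = 0 + (-3) + (-2) = -5.
s = (0·(-3) − 1²) + (0·(-2) − 1²) + ((-3)·(-2) − (-2)²) = -1 + (-1) + 2 = 0.
det M (expand along row 1) = 0·2 − 1·0 + 1·1 = 1.
Characteristic polynomial: λ³ + 5λ² − 1 = 0.
Substitute λ = y + (tr M)/3 = y − 1.666667 to remove the quadratic term: y³ + p·y + q = 0 with p = s − (tr M)²/3 = -8.333333 and q = −2(tr M)³/27 + (tr M)·s/3 − det M = 8.259259.
Three real roots ⇒ use the trigonometric (Viète) form: r = 2√(−p/3) = 3.333333, φ = arccos(3q/(p·r)) = arccos(-0.892000) = 2.672547 rad.
y_k = r·cos(φ/3 − 2πk/3) for k = 0, 1, 2 gives y = 2.095840, 1.196834, -3.292675.
λ_k = y_k − 1.666667 gives λ = 0.4292, -0.4698, -4.9593 (check: the sum is -5.0000 = tr M).

Hence λ_max = 0.4292 and λ_min = -4.9593.


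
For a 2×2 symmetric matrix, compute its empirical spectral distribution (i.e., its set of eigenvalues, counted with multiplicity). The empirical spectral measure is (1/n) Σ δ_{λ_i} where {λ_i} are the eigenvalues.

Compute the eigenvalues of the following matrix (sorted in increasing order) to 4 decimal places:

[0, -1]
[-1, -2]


Since M is real symmetric, both eigenvalues are real; they are the roots of det(λI − M) = λ² − (tr M) λ + det M.
tr M = 0 + (-2) = -2.
det M = 0·(-2) − (-1)² = 0 − 1 = -1.
Characteristic polynomial: λ² + 2λ − 1 = 0.
Discriminant Δ = (tr M)² − 4·det M = 4 − (-4) = 8; √Δ = 2.828427.
λ = (tr M ± √Δ)/2 = (-2 ± 2.828427)/2, giving (tr M − √Δ)/2 = -2.4142 and (tr M + √Δ)/2 = 0.4142.

Eigenvalues sorted in increasing order: [-2.4142, 0.4142].


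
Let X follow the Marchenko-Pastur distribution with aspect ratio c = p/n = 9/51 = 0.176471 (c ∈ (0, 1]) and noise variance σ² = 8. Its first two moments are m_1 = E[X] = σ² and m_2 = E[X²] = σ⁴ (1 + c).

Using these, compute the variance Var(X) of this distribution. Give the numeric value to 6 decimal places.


m_1 = E[X] = σ² = 8, so m_1² = 64.
m_2 = E[X²] = σ⁴ (1 + c) = 64 · (1 + 0.176471) = 64 · 1.176471 = 75.294118.
(Note m_2 − m_1² simplifies to c · σ⁴ = 0.176471 · 64.)

Var(X) = m_2 − m_1² = 75.294118 − 64 = 11.294118.


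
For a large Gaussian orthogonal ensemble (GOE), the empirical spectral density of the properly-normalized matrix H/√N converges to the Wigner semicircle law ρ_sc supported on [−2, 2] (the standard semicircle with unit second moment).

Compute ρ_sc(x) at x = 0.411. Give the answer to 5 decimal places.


ρ_sc(x) = (1/(2π)) √(4 − x²). With x = 0.411:
  4 − x² = 4 − (0.411)² = 4 − 0.168921 = 3.831079.
  √(4 − x²) = 1.957314.
  1/(2π) = 0.159155.
  ρ_sc(0.411) = 0.159155 · 1.957314 = 0.311516.

Rounded to 5 decimal places: ρ_sc(0.411) ≈ 0.31152.


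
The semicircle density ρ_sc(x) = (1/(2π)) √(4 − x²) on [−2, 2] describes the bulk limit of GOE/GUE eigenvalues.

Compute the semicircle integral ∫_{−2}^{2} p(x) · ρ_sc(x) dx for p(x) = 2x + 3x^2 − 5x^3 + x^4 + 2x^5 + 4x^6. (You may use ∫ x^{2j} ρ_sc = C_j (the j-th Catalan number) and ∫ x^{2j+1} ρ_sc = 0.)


Write p(x) = Σ a_i x^i, split into monomials and integrate each against ρ_sc separately.
Using ∫ x^{2j} ρ_sc = C_j = (1/(j+1)) C(2j, j) (Catalan numbers) and ∫ x^{2j+1} ρ_sc = 0 (odd monomials vanish by symmetry):
  i = 1 (odd): ∫ x^1 ρ_sc = 0 (vanishes)
  i = 2 (even): a_2 · C_{1} = 3 · 1 = 3
  i = 3 (odd): ∫ x^3 ρ_sc = 0 (vanishes)
  i = 4 (even): a_4 · C_{2} = 1 · 2 = 2
  i = 5 (odd): ∫ x^5 ρ_sc = 0 (vanishes)
  i = 6 (even): a_6 · C_{3} = 4 · 5 = 20

Summing the contributions: ∫_{−2}^{2} p(x) ρ_sc(x) dx = 3 + 2 + 20 = 25.


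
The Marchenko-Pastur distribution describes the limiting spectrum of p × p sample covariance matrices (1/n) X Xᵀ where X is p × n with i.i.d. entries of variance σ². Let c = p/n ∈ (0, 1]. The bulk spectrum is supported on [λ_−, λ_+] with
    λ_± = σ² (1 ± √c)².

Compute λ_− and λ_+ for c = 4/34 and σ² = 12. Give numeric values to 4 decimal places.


c = 4/34 = 0.117647; √c = 0.342997.
λ_− = σ² (1 − √c)² = 12 · (1 − 0.342997)² = 12 · (0.657003)² = 5.179833.
λ_+ = σ² (1 + √c)² = 12 · (1 + 0.342997)² = 12 · (1.342997)² = 21.643697.

Rounded to 4 decimal places: λ_− ≈ 5.1798, λ_+ ≈ 21.6437.


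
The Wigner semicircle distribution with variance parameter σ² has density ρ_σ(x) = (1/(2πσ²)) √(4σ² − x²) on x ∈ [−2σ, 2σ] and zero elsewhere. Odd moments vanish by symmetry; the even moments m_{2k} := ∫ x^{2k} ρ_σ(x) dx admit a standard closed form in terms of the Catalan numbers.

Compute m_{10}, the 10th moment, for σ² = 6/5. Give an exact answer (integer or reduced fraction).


By the scaled semicircle moment identity, m_{2k} = σ^{2k} · C_k with k = 5.
C_5 = (1/(k+1)) · C(2k, k) = (1/6) · C(10, 5) = (1/6) · 252 = 42.
σ^{2k} = (σ²)^k = (6/5)^5 = 7776/3125.

Therefore m_{10} = σ^{10} · C_5 = (7776/3125) · 42 = 326592/3125.


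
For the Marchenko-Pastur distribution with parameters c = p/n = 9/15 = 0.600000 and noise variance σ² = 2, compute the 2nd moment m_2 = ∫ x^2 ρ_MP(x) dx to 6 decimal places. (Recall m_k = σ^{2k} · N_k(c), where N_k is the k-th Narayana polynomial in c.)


E[X²] = σ⁴ (1 + c) (second MP moment). With σ² = 2 (so σ⁴ = 4) and c = 9/15 = 0.600000: E[X²] = 4 · (1 + 0.600000) = 4 · 1.600000.

So E[X^2] = 6.400000.


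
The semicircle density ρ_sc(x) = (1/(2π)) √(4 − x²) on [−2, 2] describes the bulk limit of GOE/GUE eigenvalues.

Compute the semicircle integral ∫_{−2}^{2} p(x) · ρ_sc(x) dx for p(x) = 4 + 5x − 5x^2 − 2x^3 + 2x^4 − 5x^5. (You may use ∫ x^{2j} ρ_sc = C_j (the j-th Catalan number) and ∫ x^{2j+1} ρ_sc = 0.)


Write p(x) = Σ a_i x^i, split into monomials and integrate each against ρ_sc separately.
Using ∫ x^{2j} ρ_sc = C_j = (1/(j+1)) C(2j, j) (Catalan numbers) and ∫ x^{2j+1} ρ_sc = 0 (odd monomials vanish by symmetry):
  i = 0 (even): a_0 · C_{0} = 4 · 1 = 4
  i = 1 (odd): ∫ x^1 ρ_sc = 0 (vanishes)
  i = 2 (even): a_2 · C_{1} = -5 · 1 = -5
  i = 3 (odd): ∫ x^3 ρ_sc = 0 (vanishes)
  i = 4 (even): a_4 · C_{2} = 2 · 2 = 4
  i = 5 (odd): ∫ x^5 ρ_sc = 0 (vanishes)

Summing the contributions: ∫_{−2}^{2} p(x) ρ_sc(x) dx = 4 + (-5) + 4 = 3.


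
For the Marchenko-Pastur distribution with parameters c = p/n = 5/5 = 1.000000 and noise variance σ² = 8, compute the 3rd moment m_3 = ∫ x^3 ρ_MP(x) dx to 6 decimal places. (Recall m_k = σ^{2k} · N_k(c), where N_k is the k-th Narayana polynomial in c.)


E[X³] = σ⁶ (1 + 3c + c²) (third MP moment). With σ² = 8 (so σ⁶ = 512) and c = 5/5 = 1.000000: E[X³] = 512 · (1 + 3·1.000000 + (1.000000)²) = 512 · 5.000000.

So E[X^3] = 2560.000000.


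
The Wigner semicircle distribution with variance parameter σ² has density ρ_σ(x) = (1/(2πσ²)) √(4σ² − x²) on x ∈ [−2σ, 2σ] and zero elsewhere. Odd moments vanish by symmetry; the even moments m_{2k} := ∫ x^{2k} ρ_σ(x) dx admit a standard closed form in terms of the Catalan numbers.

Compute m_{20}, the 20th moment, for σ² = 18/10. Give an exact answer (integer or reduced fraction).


By the scaled semicircle moment identity, m_{2k} = σ^{2k} · C_k with k = 10.
C_10 = (1/(k+1)) · C(2k, k) = (1/11) · C(20, 10) = (1/11) · 184756 = 16796.
σ^{2k} = (σ²)^k = (18/10)^10 = 3486784401/9765625.

Therefore m_{20} = σ^{20} · C_10 = (3486784401/9765625) · 16796 = 58564030799196/9765625.


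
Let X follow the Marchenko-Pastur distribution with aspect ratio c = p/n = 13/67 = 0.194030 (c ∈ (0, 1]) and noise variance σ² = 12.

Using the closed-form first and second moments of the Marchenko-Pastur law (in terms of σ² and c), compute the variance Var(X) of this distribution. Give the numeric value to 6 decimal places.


Recall the MP moments m_1 = E[X] = σ² and m_2 = E[X²] = σ⁴ (1 + c).
m_1 = E[X] = σ² = 12, so m_1² = 144.
m_2 = E[X²] = σ⁴ (1 + c) = 144 · (1 + 0.194030) = 144 · 1.194030 = 171.940299.
(Note m_2 − m_1² simplifies to c · σ⁴ = 0.194030 · 144.)

Var(X) = m_2 − m_1² = 171.940299 − 144 = 27.940299.


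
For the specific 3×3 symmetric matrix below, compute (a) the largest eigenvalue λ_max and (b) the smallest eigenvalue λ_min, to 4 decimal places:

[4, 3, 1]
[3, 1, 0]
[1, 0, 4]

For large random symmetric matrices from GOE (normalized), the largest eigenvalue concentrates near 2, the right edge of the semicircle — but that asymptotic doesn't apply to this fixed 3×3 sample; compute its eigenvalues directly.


Since M is real symmetric, all three eigenvalues are real; they are the roots of det(λI − M) = λ³ − (tr M) λ² + s λ − det M, where s is the sum of the principal 2×2 minors.
tr M = 4 + 1 + 4 = 9.
s = (4·1 − 3²) + (4·4 − 1²) + (1·4 − 0²) = -5 + 15 + 4 = 14.
det M (expand along row 1) = 4·4 − 3·12 + 1·(-1) = -21.
Characteristic polynomial: λ³ − 9λ² + 14λ + 21 = 0.
Substitute λ = y + (tr M)/3 = y + 3.000000 to remove the quadratic term: y³ + p·y + q = 0 with p = s − (tr M)²/3 = -13.000000 and q = −2(tr M)³/27 + (tr M)·s/3 − det M = 9.000000.
Three real roots ⇒ use the trigonometric (Viète) form: r = 2√(−p/3) = 4.163332, φ = arccos(3q/(p·r)) = arccos(-0.498861) = 2.093080 rad.
y_k = r·cos(φ/3 − 2πk/3) for k = 0, 1, 2 gives y = 3.190470, 0.721158, -3.911628.
λ_k = y_k + 3.000000 gives λ = 6.1905, 3.7212, -0.9116 (check: the sum is 9.0000 = tr M).

Hence λ_max = 6.1905 and λ_min = -0.9116.


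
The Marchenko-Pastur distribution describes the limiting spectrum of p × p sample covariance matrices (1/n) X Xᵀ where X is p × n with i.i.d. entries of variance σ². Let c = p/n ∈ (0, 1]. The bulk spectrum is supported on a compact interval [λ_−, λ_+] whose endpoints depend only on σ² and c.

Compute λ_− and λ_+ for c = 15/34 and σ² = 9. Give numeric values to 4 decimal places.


c = 15/34 = 0.441176; √c = 0.664211.
λ_− = σ² (1 − √c)² = 9 · (1 − 0.664211)² = 9 · (0.335789)² = 1.014787.
λ_+ = σ² (1 + √c)² = 9 · (1 + 0.664211)² = 9 · (1.664211)² = 24.926389.

Rounded to 4 decimal places: λ_− ≈ 1.0148, λ_+ ≈ 24.9264.


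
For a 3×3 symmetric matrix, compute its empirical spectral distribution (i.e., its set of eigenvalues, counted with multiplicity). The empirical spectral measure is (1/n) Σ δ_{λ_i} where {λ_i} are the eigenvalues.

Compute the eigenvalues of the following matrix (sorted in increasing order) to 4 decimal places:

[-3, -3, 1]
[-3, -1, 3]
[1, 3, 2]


Since M is real symmetric, all three eigenvalues are real; they are the roots of det(λI − M) = λ³ − (tr M) λ² + s λ − det M, where s is the sum of the principal 2×2 minors.
tr M = -3 + (-1) + 2 = -2.
s = ((-3)·(-1) − (-3)²) + ((-3)·2 − 1²) + ((-1)·2 − 3²) = -6 + (-7) + (-11) = -24.
det M (expand along row 1) = (-3)·(-11) − (-3)·(-9) + 1·(-8) = -2.
Characteristic polynomial: λ³ + 2λ² − 24λ + 2 = 0.
Substitute λ = y + (tr M)/3 = y − 0.666667 to remove the quadratic term: y³ + p·y + q = 0 with p = s − (tr M)²/3 = -25.333333 and q = −2(tr M)³/27 + (tr M)·s/3 − det M = 18.592593.
Three real roots ⇒ use the trigonometric (Viète) form: r = 2√(−p/3) = 5.811865, φ = arccos(3q/(p·r)) = arccos(-0.378838) = 1.959337 rad.
y_k = r·cos(φ/3 − 2πk/3) for k = 0, 1, 2 gives y = 4.615763, 0.750612, -5.366375.
λ_k = y_k − 0.666667 gives λ = 3.9491, 0.0839, -6.0330 (check: the sum is -2.0000 = tr M).

Eigenvalues sorted in increasing order: [-6.0330, 0.0839, 3.9491].


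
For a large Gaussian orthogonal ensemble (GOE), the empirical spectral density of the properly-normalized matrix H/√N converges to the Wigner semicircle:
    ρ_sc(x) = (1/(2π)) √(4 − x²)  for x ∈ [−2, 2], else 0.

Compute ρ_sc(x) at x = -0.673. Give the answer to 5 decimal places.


ρ_sc(x) = (1/(2π)) √(4 − x²). With x = -0.673:
  4 − x² = 4 − (-0.673)² = 4 − 0.452929 = 3.547071.
  √(4 − x²) = 1.883367.
  1/(2π) = 0.159155.
  ρ_sc(-0.673) = 0.159155 · 1.883367 = 0.299747.

Rounded to 5 decimal places: ρ_sc(-0.673) ≈ 0.29975.


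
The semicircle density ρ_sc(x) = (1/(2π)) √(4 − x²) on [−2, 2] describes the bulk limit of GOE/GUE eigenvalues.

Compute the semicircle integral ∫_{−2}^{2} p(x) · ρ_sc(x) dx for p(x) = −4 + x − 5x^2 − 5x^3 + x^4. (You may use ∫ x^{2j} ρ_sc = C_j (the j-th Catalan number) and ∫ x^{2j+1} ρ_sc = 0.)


Write p(x) = Σ a_i x^i, split into monomials and integrate each against ρ_sc separately.
Using ∫ x^{2j} ρ_sc = C_j = (1/(j+1)) C(2j, j) (Catalan numbers) and ∫ x^{2j+1} ρ_sc = 0 (odd monomials vanish by symmetry):
  i = 0 (even): a_0 · C_{0} = -4 · 1 = -4
  i = 1 (odd): ∫ x^1 ρ_sc = 0 (vanishes)
  i = 2 (even): a_2 · C_{1} = -5 · 1 = -5
  i = 3 (odd): ∫ x^3 ρ_sc = 0 (vanishes)
  i = 4 (even): a_4 · C_{2} = 1 · 2 = 2

Summing the contributions: ∫_{−2}^{2} p(x) ρ_sc(x) dx = (-4) + (-5) + 2 = -7.


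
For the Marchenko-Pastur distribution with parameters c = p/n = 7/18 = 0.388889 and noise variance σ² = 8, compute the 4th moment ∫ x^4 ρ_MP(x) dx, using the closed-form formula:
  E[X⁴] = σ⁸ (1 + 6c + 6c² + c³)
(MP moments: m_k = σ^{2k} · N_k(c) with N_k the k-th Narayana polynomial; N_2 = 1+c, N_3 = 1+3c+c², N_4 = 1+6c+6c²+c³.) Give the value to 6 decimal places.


E[X⁴] = σ⁸ (1 + 6c + 6c² + c³) (fourth MP moment). With σ² = 8 (so σ⁸ = 4096) and c = 7/18 = 0.388889: E[X⁴] = 4096 · (1 + 6·0.388889 + 6·(0.388889)² + (0.388889)³) = 4096 · 4.299554.

So E[X^4] = 17610.973937.


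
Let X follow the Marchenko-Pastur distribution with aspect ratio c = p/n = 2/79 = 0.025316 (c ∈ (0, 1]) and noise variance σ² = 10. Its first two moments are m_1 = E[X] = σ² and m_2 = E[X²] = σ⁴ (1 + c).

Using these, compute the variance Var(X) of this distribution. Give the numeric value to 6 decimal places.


m_1 = E[X] = σ² = 10, so m_1² = 100.
m_2 = E[X²] = σ⁴ (1 + c) = 100 · (1 + 0.025316) = 100 · 1.025316 = 102.531646.
(Note m_2 − m_1² simplifies to c · σ⁴ = 0.025316 · 100.)

Var(X) = m_2 − m_1² = 102.531646 − 100 = 2.531646.


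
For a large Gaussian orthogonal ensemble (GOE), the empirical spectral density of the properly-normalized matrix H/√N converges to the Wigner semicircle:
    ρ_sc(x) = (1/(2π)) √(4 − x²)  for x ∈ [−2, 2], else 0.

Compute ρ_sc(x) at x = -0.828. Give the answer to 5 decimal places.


ρ_sc(x) = (1/(2π)) √(4 − x²). With x = -0.828:
  4 − x² = 4 − (-0.828)² = 4 − 0.685584 = 3.314416.
  √(4 − x²) = 1.820554.
  1/(2π) = 0.159155.
  ρ_sc(-0.828) = 0.159155 · 1.820554 = 0.289750.

Rounded to 5 decimal places: ρ_sc(-0.828) ≈ 0.28975.


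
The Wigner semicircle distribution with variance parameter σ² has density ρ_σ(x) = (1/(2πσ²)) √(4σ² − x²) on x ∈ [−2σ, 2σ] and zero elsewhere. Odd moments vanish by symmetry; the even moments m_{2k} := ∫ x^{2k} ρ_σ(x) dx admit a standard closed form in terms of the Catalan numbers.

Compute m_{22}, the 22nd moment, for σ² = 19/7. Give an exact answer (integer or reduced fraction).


By the scaled semicircle moment identity, m_{2k} = σ^{2k} · C_k with k = 11.
C_11 = (1/(k+1)) · C(2k, k) = (1/12) · C(22, 11) = (1/12) · 705432 = 58786.
σ^{2k} = (σ²)^k = (19/7)^11 = 116490258898219/1977326743.

Therefore m_{22} = σ^{22} · C_11 = (116490258898219/1977326743) · 58786 = 978285194227243162/282475249.


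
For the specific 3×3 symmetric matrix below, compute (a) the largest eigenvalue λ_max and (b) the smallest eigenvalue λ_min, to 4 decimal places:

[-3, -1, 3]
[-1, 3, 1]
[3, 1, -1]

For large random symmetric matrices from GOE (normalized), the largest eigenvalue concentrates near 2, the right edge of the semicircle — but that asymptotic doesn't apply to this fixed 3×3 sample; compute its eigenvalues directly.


Since M is real symmetric, all three eigenvalues are real; they are the roots of det(λI − M) = λ³ − (tr M) λ² + s λ − det M, where s is the sum of the principal 2×2 minors.
tr M = -3 + 3 + (-1) = -1.
s = ((-3)·3 − (-1)²) + ((-3)·(-1) − 3²) + (3·(-1) − 1²) = -10 + (-6) + (-4) = -20.
det M (expand along row 1) = (-3)·(-4) − (-1)·(-2) + 3·(-10) = -20.
Characteristic polynomial: λ³ + λ² − 20λ + 20 = 0.
Substitute λ = y + (tr M)/3 = y − 0.333333 to remove the quadratic term: y³ + p·y + q = 0 with p = s − (tr M)²/3 = -20.333333 and q = −2(tr M)³/27 + (tr M)·s/3 − det M = 26.740741.
Three real roots ⇒ use the trigonometric (Viète) form: r = 2√(−p/3) = 5.206833, φ = arccos(3q/(p·r)) = arccos(-0.757726) = 2.430618 rad.
y_k = r·cos(φ/3 − 2πk/3) for k = 0, 1, 2 gives y = 3.589326, 1.471970, -5.061295.
λ_k = y_k − 0.333333 gives λ = 3.2560, 1.1386, -5.3946 (check: the sum is -1.0000 = tr M).

Hence λ_max = 3.2560 and λ_min = -5.3946.


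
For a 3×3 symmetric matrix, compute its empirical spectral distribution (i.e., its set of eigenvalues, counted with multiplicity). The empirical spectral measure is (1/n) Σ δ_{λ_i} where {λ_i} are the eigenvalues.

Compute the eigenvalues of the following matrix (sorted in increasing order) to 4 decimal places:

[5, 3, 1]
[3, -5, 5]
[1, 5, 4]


Since M is real symmetric, all three eigenvalues are real; they are the roots of det(λI − M) = λ³ − (tr M) λ² + s λ − det M, where s is the sum of the principal 2×2 minors.
tr M = 5 + (-5) + 4 = 4.
s = (5·(-5) − 3²) + (5·4 − 1²) + ((-5)·4 − 5²) = -34 + 19 + (-45) = -60.
det M (expand along row 1) = 5·(-45) − 3·7 + 1·20 = -226.
Characteristic polynomial: λ³ − 4λ² − 60λ + 226 = 0.
Substitute λ = y + (tr M)/3 = y + 1.333333 to remove the quadratic term: y³ + p·y + q = 0 with p = s − (tr M)²/3 = -65.333333 and q = −2(tr M)³/27 + (tr M)·s/3 − det M = 141.259259.
Three real roots ⇒ use the trigonometric (Viète) form: r = 2√(−p/3) = 9.333333, φ = arccos(3q/(p·r)) = arccos(-0.694971) = 2.339176 rad.
y_k = r·cos(φ/3 − 2πk/3) for k = 0, 1, 2 gives y = 6.636996, 2.364463, -9.001459.
λ_k = y_k + 1.333333 gives λ = 7.9703, 3.6978, -7.6681 (check: the sum is 4.0000 = tr M).

Eigenvalues sorted in increasing order: [-7.6681, 3.6978, 7.9703].
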